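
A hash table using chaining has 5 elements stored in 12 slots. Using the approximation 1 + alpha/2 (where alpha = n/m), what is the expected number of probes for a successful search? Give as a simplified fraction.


Load factor alpha = n/m = 5/12
Expected probes = 1 + alpha/2 = 1 + 5/(2*12)
= 1 + 5/24
= 24/24 + 5/24
= 29/24


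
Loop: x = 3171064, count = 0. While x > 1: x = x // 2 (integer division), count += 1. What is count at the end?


The variable x halves each step:
x = 3171064 -> 1585532 -> 792766 -> 396383 -> 198191 -> 99095 -> 49547 -> 24773 -> 12386 -> 6193 -> 3096 -> 1548 -> 774 -> 387 -> 193 -> 96 -> 48 -> 24 -> 12 -> 6 -> 3 -> 1
Number of halvings = floor(log2(3171064)) = 21


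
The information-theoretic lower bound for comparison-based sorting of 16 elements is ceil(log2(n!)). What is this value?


A binary decision tree of height h has at most 2^h leaves and needs at least n! of them, so h >= ceil(log2(n!)).
Compute 16! as a running product:
  x2 = 2, x3 = 6, x4 = 24, x5 = 120
  x6 = 720, x7 = 5040, x8 = 40320, x9 = 362880
  x10 = 3628800, x11 = 39916800, x12 = 479001600, x13 = 6227020800
  x14 = 87178291200, x15 = 1307674368000, x16 = 20922789888000
16! = 20922789888000
Bracket between powers of 2:
  2^44 = 17592186044416 < 20922789888000 <= 35184372088832 = 2^45
So ceil(log2(16!)) = 45


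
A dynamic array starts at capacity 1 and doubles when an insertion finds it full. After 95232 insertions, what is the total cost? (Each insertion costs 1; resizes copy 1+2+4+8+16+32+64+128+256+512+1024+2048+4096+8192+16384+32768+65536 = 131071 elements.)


Insertion cost: 95232 (one per element)
Resizes occur just before inserting elements 2, 3, 5, 9, ...
Elements copied at each resize: 1 + 2 + 4 + 8 + 16 + 32 + 64 + 128 + 256 + 512 + 1024 + 2048 + 4096 + 8192 + 16384 + 32768 + 65536
Sum of copies = 131071 (geometric series: 2^k - 1)
Total = 95232 + 131071 = 226303


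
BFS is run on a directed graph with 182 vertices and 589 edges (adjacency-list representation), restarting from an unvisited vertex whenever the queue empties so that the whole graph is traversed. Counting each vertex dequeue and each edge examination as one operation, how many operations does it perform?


A full BFS traversal dequeues each vertex exactly once and examines each directed edge exactly once.
V = 182 (vertex processing cost)
E = 589 (edge examination cost)
Total operations proportional to V + E = 182 + 589 = 771


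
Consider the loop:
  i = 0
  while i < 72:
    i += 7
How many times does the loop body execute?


Starting at i = 0, each iteration adds 7.
Iterations until i >= 72:
  Iteration 1: i = 0 -> i = 7
  Iteration 2: i = 7 -> i = 14
  Iteration 3: i = 14 -> i = 21
  Iteration 4: i = 21 -> i = 28
  Iteration 5: i = 28 -> i = 35
  Iteration 6: i = 35 -> i = 42
  Iteration 7: i = 42 -> i = 49
  Iteration 8: i = 49 -> i = 56
  ... continuing ...
Total iterations = ceil(72/7) = 11


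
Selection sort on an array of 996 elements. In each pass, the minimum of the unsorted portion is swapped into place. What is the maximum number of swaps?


Selection sort performs one swap per pass:
  Pass 1: find min in positions 0 to 995, swap with position 0
  Pass 2: find min in positions 1 to 995, swap with position 1
  Pass 3: find min in positions 2 to 995, swap with position 2
  Pass 4: find min in positions 3 to 995, swap with position 3
  Pass 5: find min in positions 4 to 995, swap with position 4
  ... (990 more passes)
Total passes (and swaps) = n - 1 = 996 - 1 = 995


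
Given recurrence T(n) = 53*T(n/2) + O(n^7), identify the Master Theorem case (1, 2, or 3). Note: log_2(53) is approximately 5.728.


Master Theorem parameters: a=53, b=2, c=7
log_b(a) = 5.728
Compare b^c with a: 2^7 = 128 > 53, so c > log_b(a).
Comparing c=7 vs log_b(a)=5.728:
7 > 5.728 => Case 3
Result: T(n) = O(n^7)
Master Theorem case = 3


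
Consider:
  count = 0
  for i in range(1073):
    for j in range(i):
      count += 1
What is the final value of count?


For each i, the inner loop runs i times:
  i=0: inner runs 0 times
  i=1: inner runs 1 time
  i=2: inner runs 2 times
  i=3: inner runs 3 times
  i=4: inner runs 4 times
  i=5: inner runs 5 times
  i=6: inner runs 6 times
  i=7: inner runs 7 times
  ...
Total = 0 + 1 + 2 + ... + 1072 = 1073*(1073-1)/2 = 575128


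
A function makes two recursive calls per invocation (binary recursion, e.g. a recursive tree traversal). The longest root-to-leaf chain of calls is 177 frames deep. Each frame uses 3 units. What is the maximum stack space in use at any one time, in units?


Binary recursion: the two calls run one after the other, so only one root-to-leaf chain of frames is on the stack at a time.
Maximum depth (longest chain) = 177 frames
Each frame = 3 units
Max stack space = 177 * 3 = 531


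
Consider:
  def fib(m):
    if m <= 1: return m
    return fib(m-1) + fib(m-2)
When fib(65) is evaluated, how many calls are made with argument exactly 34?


Let N(m) = number of times fib(m) is called while evaluating fib(65).
N(65) = 1 (the initial call).
N(64) = 1 (only fib(65) calls it).
For 1 <= m <= 63: fib(m) is called by fib(m+1) and fib(m+2), so
  N(m) = N(m+1) + N(m+2).
fib(0) is called only by fib(2), so N(0) = N(2).
Walk down from m=65:
  N(65)=1, N(64)=1, N(63)=2, N(62)=3, N(61)=5, N(60)=8, N(59)=13, N(58)=21, N(57)=34, N(56)=55, N(55)=89, N(54)=144, N(53)=233, N(52)=377, N(51)=610, N(50)=987, N(49)=1597, N(48)=2584, N(47)=4181, N(46)=6765, N(45)=10946, N(44)=17711, N(43)=28657, N(42)=46368, N(41)=75025, N(40)=121393, N(39)=196418, N(38)=317811, N(37)=514229, N(36)=832040, N(35)=1346269, N(34)=2178309
N(34) = 2178309


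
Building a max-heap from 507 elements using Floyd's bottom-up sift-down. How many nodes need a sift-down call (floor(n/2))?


In a heap of 507 elements (0-indexed array):
  Last element index: 506
  Parent of last element: floor((506 - 1) / 2) = 252
  Internal nodes: indices 0 to 252
  Count = floor(507/2) = 253


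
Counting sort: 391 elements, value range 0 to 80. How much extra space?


n = 391 (output array)
k = 81 (count array for 81 distinct values)
Extra space = 391 + 81 = 472


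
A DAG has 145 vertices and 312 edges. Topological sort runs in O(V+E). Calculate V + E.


V = 145 (vertex processing)
E = 312 (edge processing)
V + E = 145 + 312 = 457


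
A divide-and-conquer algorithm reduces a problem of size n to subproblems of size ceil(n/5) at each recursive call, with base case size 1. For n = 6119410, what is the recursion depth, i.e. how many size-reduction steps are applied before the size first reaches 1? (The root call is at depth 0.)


Each step divides the size by 5 (rounding up); after k steps the size is ceil(n/5^k), which equals 1 exactly when 5^k >= n.
So the depth is the smallest k with 5^k >= 6119410, i.e. ceil(log_5(6119410)).
5^9 = 1953125 < 6119410 <= 9765625 = 5^10
Recursion depth = 10


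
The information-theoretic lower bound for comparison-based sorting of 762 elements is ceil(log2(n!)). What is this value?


A binary decision tree of height h has at most 2^h leaves and needs at least n! of them, so h >= ceil(log2(n!)).
762! is far too large to multiply out, so use Stirling's series:
  ln(n!) ~ n ln n - n + (1/2) ln(2 pi n) + 1/(12n)  (error below 1/(360 n^3), negligible here)
  ln(762) = 6.6359466
  n ln n = 762 * 6.6359466 = 5056.5913
  (1/2) ln(2 pi * 762) = (1/2) ln(4787.7872) = 4.2369
  1/(12*762) = 0.0001
  ln(762!) ~ 5056.5913 - 762 + 4.2369 + 0.0001 = 4298.8283
Convert to base 2: log2(762!) = 4298.8283 / ln 2 = 4298.8283 / 0.69314718 = 6201.8983
ceil(6201.8983) = 6202


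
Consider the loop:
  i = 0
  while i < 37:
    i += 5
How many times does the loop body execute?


Starting at i = 0, each iteration adds 5.
Iterations until i >= 37:
  Iteration 1: i = 0 -> i = 5
  Iteration 2: i = 5 -> i = 10
  Iteration 3: i = 10 -> i = 15
  Iteration 4: i = 15 -> i = 20
  Iteration 5: i = 20 -> i = 25
  Iteration 6: i = 25 -> i = 30
  Iteration 7: i = 30 -> i = 35
  Iteration 8: i = 35 -> i = 40
Total iterations = ceil(37/5) = 8


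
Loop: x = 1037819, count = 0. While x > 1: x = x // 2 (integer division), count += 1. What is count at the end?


The variable x halves each step:
x = 1037819 -> 518909 -> 259454 -> 129727 -> 64863 -> 32431 -> 16215 -> 8107 -> 4053 -> 2026 -> 1013 -> 506 -> 253 -> 126 -> 63 -> 31 -> 15 -> 7 -> 3 -> 1
Number of halvings = floor(log2(1037819)) = 19


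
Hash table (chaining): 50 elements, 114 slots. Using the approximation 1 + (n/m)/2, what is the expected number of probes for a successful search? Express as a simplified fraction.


Computing expected probes:
alpha = 50/114
= 1 + alpha/2
= 1 + 50/(2*114)
= (2*114 + 50) / (2*114)
= 278/228 = 139/114


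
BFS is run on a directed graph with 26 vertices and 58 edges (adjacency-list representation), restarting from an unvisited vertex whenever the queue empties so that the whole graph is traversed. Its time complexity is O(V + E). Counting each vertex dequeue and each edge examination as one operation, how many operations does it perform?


A full BFS traversal dequeues each vertex exactly once and examines each directed edge exactly once.
V = 26 (vertex processing cost)
E = 58 (edge examination cost)
Total operations proportional to V + E = 26 + 58 = 84


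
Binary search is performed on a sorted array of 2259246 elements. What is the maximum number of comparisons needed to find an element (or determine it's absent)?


Binary search halves the search space each comparison:
  Step 1: search space = 2259246 -> 1129623
  Step 2: search space = 1129623 -> 564811
  Step 3: search space = 564811 -> 282405
  Step 4: search space = 282405 -> 141202
  Step 5: search space = 141202 -> 70601
  Step 6: search space = 70601 -> 35300
  Step 7: search space = 35300 -> 17650
  Step 8: search space = 17650 -> 8825
  Step 9: search space = 8825 -> 4412
  Step 10: search space = 4412 -> 2206
  Step 11: search space = 2206 -> 1103
  Step 12: search space = 1103 -> 551
  Step 13: search space = 551 -> 275
  Step 14: search space = 275 -> 137
  Step 15: search space = 137 -> 68
  Step 16: search space = 68 -> 34
  Step 17: search space = 34 -> 17
  Step 18: search space = 17 -> 8
  Step 19: search space = 8 -> 4
  Step 20: search space = 4 -> 2
  Step 21: search space = 2 -> 1
  Step 22: search space = 1 (final check)
Maximum comparisons = floor(log2(2259246)) + 1 = 21 + 1 = 22


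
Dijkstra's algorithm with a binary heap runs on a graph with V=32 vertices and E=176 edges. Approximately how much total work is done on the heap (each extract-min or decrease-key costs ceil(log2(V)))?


Dijkstra with a binary heap: each vertex is extracted once, each edge may relax once.
Each heap operation costs O(log V).
V + E = 32 + 176 = 208
ceil(log2(32)) = 5 (since 2^4 = 16 < 32 <= 32 = 2^5)
Total heap work = (V+E) * ceil(log2(V)) = 208 * 5 = 1040


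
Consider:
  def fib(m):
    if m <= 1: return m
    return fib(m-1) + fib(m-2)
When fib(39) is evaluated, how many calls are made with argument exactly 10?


Let N(m) = number of times fib(m) is called while evaluating fib(39).
N(39) = 1 (the initial call).
N(38) = 1 (only fib(39) calls it).
For 1 <= m <= 37: fib(m) is called by fib(m+1) and fib(m+2), so
  N(m) = N(m+1) + N(m+2).
fib(0) is called only by fib(2), so N(0) = N(2).
Walk down from m=39:
  N(39)=1, N(38)=1, N(37)=2, N(36)=3, N(35)=5, N(34)=8, N(33)=13, N(32)=21, N(31)=34, N(30)=55, N(29)=89, N(28)=144, N(27)=233, N(26)=377, N(25)=610, N(24)=987, N(23)=1597, N(22)=2584, N(21)=4181, N(20)=6765, N(19)=10946, N(18)=17711, N(17)=28657, N(16)=46368, N(15)=75025, N(14)=121393, N(13)=196418, N(12)=317811, N(11)=514229, N(10)=832040
N(10) = 832040


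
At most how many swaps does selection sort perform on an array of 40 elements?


Each of the 39 passes places one element in its final position.
Pass 1: swap minimum into position 0
Pass 2: swap minimum of remaining into position 1
...
Pass 39: last two elements, one swap
Maximum swaps = 40 - 1 = 39


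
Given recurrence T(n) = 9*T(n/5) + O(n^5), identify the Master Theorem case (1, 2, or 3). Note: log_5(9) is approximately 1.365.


Master Theorem parameters: a=9, b=5, c=5
log_b(a) = 1.365
Compare b^c with a: 5^5 = 3125 > 9, so c > log_b(a).
Comparing c=5 vs log_b(a)=1.365:
5 > 1.365 => Case 3
Result: T(n) = O(n^5)
Master Theorem case = 3


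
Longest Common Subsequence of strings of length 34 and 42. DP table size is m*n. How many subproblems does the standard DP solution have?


DP table indexed by positions in both strings.
First string: 34 positions
Second string: 42 positions
Total = 34 * 42 = 1428


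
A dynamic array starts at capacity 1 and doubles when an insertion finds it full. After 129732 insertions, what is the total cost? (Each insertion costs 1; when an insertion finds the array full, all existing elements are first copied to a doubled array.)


Insertion cost: 129732 (one per element)
Resizes occur just before inserting elements 2, 3, 5, 9, ...
Elements copied at each resize: 1 + 2 + 4 + 8 + 16 + 32 + 64 + 128 + 256 + 512 + 1024 + 2048 + 4096 + 8192 + 16384 + 32768 + 65536
Sum of copies = 131071 (geometric series: 2^k - 1)
Total = 129732 + 131071 = 260803


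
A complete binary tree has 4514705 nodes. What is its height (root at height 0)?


In a complete binary tree, level k holds nodes 2^k .. 2^(k+1)-1 (1-indexed).
Height = floor(log2(n)) = floor(log2(4514705)) = 22
Check: 2^22 = 4194304 <= 4514705 < 8388608 = 2^23


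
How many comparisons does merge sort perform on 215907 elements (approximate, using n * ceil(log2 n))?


Recursion depth: ceil(log2(215907)) = 18
Each recursion level merges n = 215907 elements
Total = 215907 * 18 = 3886326


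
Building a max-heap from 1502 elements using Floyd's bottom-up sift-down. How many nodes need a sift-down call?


In a heap of 1502 elements (0-indexed array):
  Last element index: 1501
  Parent of last element: floor((1501 - 1) / 2) = 750
  Internal nodes: indices 0 to 750
  Count = floor(1502/2) = 751


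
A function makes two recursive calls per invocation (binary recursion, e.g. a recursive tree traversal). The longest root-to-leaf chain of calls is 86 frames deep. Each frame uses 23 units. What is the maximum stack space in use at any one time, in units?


Binary recursion: the two calls run one after the other, so only one root-to-leaf chain of frames is on the stack at a time.
Maximum depth (longest chain) = 86 frames
Each frame = 23 units
Max stack space = 86 * 23 = 1978


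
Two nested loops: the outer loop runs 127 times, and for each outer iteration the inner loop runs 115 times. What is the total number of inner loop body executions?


Outer loop: 127 iterations
Inner loop: 115 iterations per outer iteration
Total = 127 * 115 = 14605


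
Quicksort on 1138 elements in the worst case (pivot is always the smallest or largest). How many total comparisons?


In the worst case, each partition step picks the worst pivot:
  Partition 1: 1137 comparisons (n-1 elements to compare)
  Partition 2: 1136 comparisons
  Partition 3: 1135 comparisons
  Partition 4: 1134 comparisons
  Partition 5: 1133 comparisons
  ...
  Last partition: 0 comparisons
Total = (n-1) + (n-2) + ... + 1 + 0 = n*(n-1)/2
= 1138*1137/2 = 646953


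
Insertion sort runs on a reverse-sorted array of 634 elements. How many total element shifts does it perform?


Sum of shifts = 1 + 2 + 3 + ... + 633
= 634 * 633 / 2
= 401322 / 2
= 200661


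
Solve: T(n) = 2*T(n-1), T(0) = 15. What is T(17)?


Unrolling:
T(17) = 2*T(16) = 2^2*T(15) = ... = 2^17*T(0)
= 2^17 * 15
= 131072 * 15 = 1966080


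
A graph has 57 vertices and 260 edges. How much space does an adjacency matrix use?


Adjacency matrix: V x V grid of entries
Space = V^2 = 57^2 = 57 * 57 = 3249


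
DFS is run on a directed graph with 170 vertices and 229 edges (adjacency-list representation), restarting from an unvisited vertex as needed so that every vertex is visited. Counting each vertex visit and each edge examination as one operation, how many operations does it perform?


A full DFS traversal processes each vertex exactly once (push/pop on stack).
Each directed edge is examined once.
V = 170, E = 229
V + E = 399


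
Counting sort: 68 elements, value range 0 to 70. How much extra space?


n = 68 (output array)
k = 71 (count array for 71 distinct values)
Extra space = 68 + 71 = 139


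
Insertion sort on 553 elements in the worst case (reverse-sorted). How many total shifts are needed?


In the worst case (reverse-sorted), each element shifts past all previous:
  Element 1: 1 shifts
  Element 2: 2 shifts
  Element 3: 3 shifts
  Element 4: 4 shifts
  Element 5: 5 shifts
  ...
  Element 552: 552 shifts
Total = 1 + 2 + ... + 552
= 553*(553-1)/2 = 152628


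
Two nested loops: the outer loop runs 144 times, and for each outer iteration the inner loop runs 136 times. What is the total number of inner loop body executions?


Outer loop: 144 iterations
Inner loop: 136 iterations per outer iteration
Total = 144 * 136 = 19584


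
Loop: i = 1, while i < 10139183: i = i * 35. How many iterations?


i multiplies by 35 each step:
i = 1 -> 35 -> 1225 -> 42875 -> 1500625 -> 52521875 (stop)
Iterations = ceil(log_35(10139183)) = 5


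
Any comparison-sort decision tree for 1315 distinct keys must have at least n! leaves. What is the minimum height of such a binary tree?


A binary decision tree of height h has at most 2^h leaves and needs at least n! of them, so h >= ceil(log2(n!)).
1315! is far too large to multiply out, so use Stirling's series:
  ln(n!) ~ n ln n - n + (1/2) ln(2 pi n) + 1/(12n)  (error below 1/(360 n^3), negligible here)
  ln(1315) = 7.1815919
  n ln n = 1315 * 7.1815919 = 9443.7933
  (1/2) ln(2 pi * 1315) = (1/2) ln(8262.3887) = 4.5097
  1/(12*1315) = 0.0001
  ln(1315!) ~ 9443.7933 - 1315 + 4.5097 + 0.0001 = 8133.3031
Convert to base 2: log2(1315!) = 8133.3031 / ln 2 = 8133.3031 / 0.69314718 = 11733.8761
ceil(11733.8761) = 11734


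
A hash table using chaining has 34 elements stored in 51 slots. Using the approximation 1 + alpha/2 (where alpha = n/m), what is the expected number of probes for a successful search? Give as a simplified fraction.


Load factor alpha = n/m = 34/51
Expected probes = 1 + alpha/2 = 1 + 34/(2*51)
= 1 + 34/102
= 102/102 + 34/102
= 136/102
Simplify: 4/3


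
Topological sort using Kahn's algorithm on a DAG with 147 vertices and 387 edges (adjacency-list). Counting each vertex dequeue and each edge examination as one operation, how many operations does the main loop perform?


Kahn's algorithm:
  1. Compute in-degrees: O(V + E)
  2. Process queue: each vertex dequeued once (O(V))
     each edge examined once (O(E))
Total = V + E = 147 + 387 = 534


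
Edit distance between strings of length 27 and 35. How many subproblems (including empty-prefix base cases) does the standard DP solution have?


The table includes base cases (empty prefixes).
Rows: (m+1) = 28
Columns: (n+1) = 36
Total = 28 * 36 = 1008


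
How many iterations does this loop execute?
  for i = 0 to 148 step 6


The loop variable i takes values starting at 0 and increments by 6 each iteration.
Sequence: i = 0, 6, 12, 18, 24, 30, 36, 42, 48, ...
The upper bound 148 is inclusive, so the count is floor((last - first) / step) + 1:
floor((148 - 0) / 6) + 1 = floor(148/6) + 1 = 24 + 1 = 25


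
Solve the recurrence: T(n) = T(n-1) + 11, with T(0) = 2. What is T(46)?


Unrolling the recurrence:
T(46) = T(45) + 11
       = T(44) + 11 + 11
       = T(43) + 11*3
       ...
       = T(0) + 11*46
       = 2 + 506 = 508


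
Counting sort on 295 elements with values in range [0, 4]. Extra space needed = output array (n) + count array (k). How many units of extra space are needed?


Output array size: 295 (to store sorted result)
Count array size: 5 (one slot per possible value, range 0 to 4)
Total extra space = 295 + 5 = 300


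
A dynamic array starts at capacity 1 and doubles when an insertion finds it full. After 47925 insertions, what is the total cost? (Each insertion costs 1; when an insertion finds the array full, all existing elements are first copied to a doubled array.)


Insertion cost: 47925 (one per element)
Resizes occur just before inserting elements 2, 3, 5, 9, ...
Elements copied at each resize: 1 + 2 + 4 + 8 + 16 + 32 + 64 + 128 + 256 + 512 + 1024 + 2048 + 4096 + 8192 + 16384 + 32768
Sum of copies = 65535 (geometric series: 2^k - 1)
Total = 47925 + 65535 = 113460


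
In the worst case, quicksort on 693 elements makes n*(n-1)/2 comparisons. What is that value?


Sum of comparisons per partition:
692 + 691 + ... + 1 + 0
= 693 * (693 - 1) / 2
= 693 * 692 / 2
= 239778


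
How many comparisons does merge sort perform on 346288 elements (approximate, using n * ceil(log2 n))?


Recursion depth: ceil(log2(346288)) = 19
Each recursion level merges n = 346288 elements
Total = 346288 * 19 = 6579472


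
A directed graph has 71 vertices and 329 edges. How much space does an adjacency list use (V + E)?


Adjacency list: one list head per vertex + one entry per edge
Vertex heads: 71
Edge entries: 329
Total = 71 + 329 = 400


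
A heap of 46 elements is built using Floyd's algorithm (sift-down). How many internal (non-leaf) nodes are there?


Leaf nodes occupy roughly half the array.
Sift-down is called for each internal node, starting from the last one.
Internal nodes = floor(n/2) = floor(46/2) = 23


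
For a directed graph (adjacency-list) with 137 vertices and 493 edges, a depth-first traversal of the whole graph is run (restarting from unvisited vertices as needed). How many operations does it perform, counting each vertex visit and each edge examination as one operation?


A full DFS traversal visits each vertex once and examines each edge once.
V = 137
E = 493
Sum = 137 + 493 = 630


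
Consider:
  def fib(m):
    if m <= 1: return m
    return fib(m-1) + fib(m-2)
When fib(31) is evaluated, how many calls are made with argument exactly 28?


Let N(m) = number of times fib(m) is called while evaluating fib(31).
N(31) = 1 (the initial call).
N(30) = 1 (only fib(31) calls it).
For 1 <= m <= 29: fib(m) is called by fib(m+1) and fib(m+2), so
  N(m) = N(m+1) + N(m+2).
fib(0) is called only by fib(2), so N(0) = N(2).
Walk down from m=31:
  N(31)=1, N(30)=1, N(29)=2, N(28)=3
N(28) = 3


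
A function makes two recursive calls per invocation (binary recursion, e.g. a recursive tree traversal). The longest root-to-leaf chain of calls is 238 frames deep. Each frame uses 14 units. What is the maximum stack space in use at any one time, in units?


Binary recursion: the two calls run one after the other, so only one root-to-leaf chain of frames is on the stack at a time.
Maximum depth (longest chain) = 238 frames
Each frame = 14 units
Max stack space = 238 * 14 = 3332


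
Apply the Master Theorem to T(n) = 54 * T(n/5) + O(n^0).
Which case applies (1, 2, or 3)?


The Master Theorem: T(n) = a*T(n/b) + O(n^c)
  a = 54, b = 5, c = 0
log_b(a) = log_5(54) ~ 2.478
Compare b^c with a: 5^0 = 1 < 54, so c < log_b(a).
Since c < log_b(a), Case 1 applies.
T(n) = O(n^(log_5 54)) ~ O(n^2.478)
Master Theorem case = 1


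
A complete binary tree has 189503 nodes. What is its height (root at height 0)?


In a complete binary tree, level k holds nodes 2^k .. 2^(k+1)-1 (1-indexed).
Height = floor(log2(n)) = floor(log2(189503)) = 17
Check: 2^17 = 131072 <= 189503 < 262144 = 2^18


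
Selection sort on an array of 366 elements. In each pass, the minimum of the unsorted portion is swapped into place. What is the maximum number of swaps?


Selection sort performs one swap per pass:
  Pass 1: find min in positions 0 to 365, swap with position 0
  Pass 2: find min in positions 1 to 365, swap with position 1
  Pass 3: find min in positions 2 to 365, swap with position 2
  Pass 4: find min in positions 3 to 365, swap with position 3
  Pass 5: find min in positions 4 to 365, swap with position 4
  ... (360 more passes)
Total passes (and swaps) = n - 1 = 366 - 1 = 365


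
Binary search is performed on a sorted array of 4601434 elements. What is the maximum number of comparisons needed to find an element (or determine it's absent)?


Binary search halves the search space each comparison:
  Step 1: search space = 4601434 -> 2300717
  Step 2: search space = 2300717 -> 1150358
  Step 3: search space = 1150358 -> 575179
  Step 4: search space = 575179 -> 287589
  Step 5: search space = 287589 -> 143794
  Step 6: search space = 143794 -> 71897
  Step 7: search space = 71897 -> 35948
  Step 8: search space = 35948 -> 17974
  Step 9: search space = 17974 -> 8987
  Step 10: search space = 8987 -> 4493
  Step 11: search space = 4493 -> 2246
  Step 12: search space = 2246 -> 1123
  Step 13: search space = 1123 -> 561
  Step 14: search space = 561 -> 280
  Step 15: search space = 280 -> 140
  Step 16: search space = 140 -> 70
  Step 17: search space = 70 -> 35
  Step 18: search space = 35 -> 17
  Step 19: search space = 17 -> 8
  Step 20: search space = 8 -> 4
  Step 21: search space = 4 -> 2
  Step 22: search space = 2 -> 1
  Step 23: search space = 1 (final check)
Maximum comparisons = floor(log2(4601434)) + 1 = 22 + 1 = 23


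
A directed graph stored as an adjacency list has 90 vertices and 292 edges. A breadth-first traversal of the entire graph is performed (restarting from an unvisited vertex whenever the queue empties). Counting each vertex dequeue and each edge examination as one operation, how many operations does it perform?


A full BFS traversal dequeues each vertex once and examines each edge once.
Vertex visits: 90
Edge visits: 292
V + E = 90 + 292 = 382


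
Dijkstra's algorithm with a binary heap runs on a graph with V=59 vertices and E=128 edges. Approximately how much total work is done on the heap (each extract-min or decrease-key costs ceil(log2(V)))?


Dijkstra with a binary heap: each vertex is extracted once, each edge may relax once.
Each heap operation costs O(log V).
V + E = 59 + 128 = 187
ceil(log2(59)) = 6 (since 2^5 = 32 < 59 <= 64 = 2^6)
Total heap work = (V+E) * ceil(log2(V)) = 187 * 6 = 1122


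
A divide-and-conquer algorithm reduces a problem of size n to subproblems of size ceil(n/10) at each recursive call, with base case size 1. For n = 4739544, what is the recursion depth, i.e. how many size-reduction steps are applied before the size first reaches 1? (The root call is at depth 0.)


Each step divides the size by 10 (rounding up); after k steps the size is ceil(n/10^k), which equals 1 exactly when 10^k >= n.
So the depth is the smallest k with 10^k >= 4739544, i.e. ceil(log_10(4739544)).
10^6 = 1000000 < 4739544 <= 10000000 = 10^7
Recursion depth = 7


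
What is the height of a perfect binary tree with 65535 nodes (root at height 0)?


A perfect binary tree with 65535 nodes:
  65535 = 2^16 - 1
  Levels: 0, 1, ..., 15
  Height = 15


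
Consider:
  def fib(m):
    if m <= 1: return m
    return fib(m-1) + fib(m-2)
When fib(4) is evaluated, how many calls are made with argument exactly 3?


Let N(m) = number of times fib(m) is called while evaluating fib(4).
N(4) = 1 (the initial call).
N(3) = 1 (only fib(4) calls it).
For 1 <= m <= 2: fib(m) is called by fib(m+1) and fib(m+2), so
  N(m) = N(m+1) + N(m+2).
fib(0) is called only by fib(2), so N(0) = N(2).
Walk down from m=4:
  N(4)=1, N(3)=1
N(3) = 1


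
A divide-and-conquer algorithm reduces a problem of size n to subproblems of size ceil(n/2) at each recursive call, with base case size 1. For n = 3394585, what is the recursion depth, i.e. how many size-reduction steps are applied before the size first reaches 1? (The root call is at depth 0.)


Each step divides the size by 2 (rounding up); after k steps the size is ceil(n/2^k), which equals 1 exactly when 2^k >= n.
So the depth is the smallest k with 2^k >= 3394585, i.e. ceil(log_2(3394585)).
2^21 = 2097152 < 3394585 <= 4194304 = 2^22
Recursion depth = 22


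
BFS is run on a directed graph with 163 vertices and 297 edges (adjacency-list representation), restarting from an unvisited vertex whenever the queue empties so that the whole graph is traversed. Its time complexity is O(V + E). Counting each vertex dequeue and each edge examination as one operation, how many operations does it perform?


A full BFS traversal dequeues each vertex exactly once and examines each directed edge exactly once.
V = 163 (vertex processing cost)
E = 297 (edge examination cost)
Total operations proportional to V + E = 163 + 297 = 460


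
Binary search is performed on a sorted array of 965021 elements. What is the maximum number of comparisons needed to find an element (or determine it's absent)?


Binary search halves the search space each comparison:
  Step 1: search space = 965021 -> 482510
  Step 2: search space = 482510 -> 241255
  Step 3: search space = 241255 -> 120627
  Step 4: search space = 120627 -> 60313
  Step 5: search space = 60313 -> 30156
  Step 6: search space = 30156 -> 15078
  Step 7: search space = 15078 -> 7539
  Step 8: search space = 7539 -> 3769
  Step 9: search space = 3769 -> 1884
  Step 10: search space = 1884 -> 942
  Step 11: search space = 942 -> 471
  Step 12: search space = 471 -> 235
  Step 13: search space = 235 -> 117
  Step 14: search space = 117 -> 58
  Step 15: search space = 58 -> 29
  Step 16: search space = 29 -> 14
  Step 17: search space = 14 -> 7
  Step 18: search space = 7 -> 3
  Step 19: search space = 3 -> 1
  Step 20: search space = 1 (final check)
Maximum comparisons = floor(log2(965021)) + 1 = 19 + 1 = 20


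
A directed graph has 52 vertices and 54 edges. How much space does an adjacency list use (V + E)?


Adjacency list: one list head per vertex + one entry per edge
Vertex heads: 52
Edge entries: 54
Total = 52 + 54 = 106


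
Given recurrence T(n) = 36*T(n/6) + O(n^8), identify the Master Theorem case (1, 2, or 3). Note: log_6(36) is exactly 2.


Master Theorem parameters: a=36, b=6, c=8
log_b(a) = 2
Compare b^c with a: 6^8 = 1679616 > 36, so c > log_b(a).
Comparing c=8 vs log_b(a)=2:
8 > 2 => Case 3
Result: T(n) = O(n^8)
Master Theorem case = 3


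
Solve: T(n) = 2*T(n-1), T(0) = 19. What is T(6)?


Unrolling:
T(6) = 2*T(5) = 2^2*T(4) = ... = 2^6*T(0)
= 2^6 * 19
= 64 * 19 = 1216


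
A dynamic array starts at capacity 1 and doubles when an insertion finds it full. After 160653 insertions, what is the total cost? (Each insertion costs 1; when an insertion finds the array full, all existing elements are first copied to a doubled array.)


Insertion cost: 160653 (one per element)
Resizes occur just before inserting elements 2, 3, 5, 9, ...
Elements copied at each resize: 1 + 2 + 4 + 8 + 16 + 32 + 64 + 128 + 256 + 512 + 1024 + 2048 + 4096 + 8192 + 16384 + 32768 + 65536 + 131072
Sum of copies = 262143 (geometric series: 2^k - 1)
Total = 160653 + 262143 = 422796


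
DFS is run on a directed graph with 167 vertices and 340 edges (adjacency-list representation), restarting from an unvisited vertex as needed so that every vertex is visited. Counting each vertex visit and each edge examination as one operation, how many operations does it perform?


A full DFS traversal processes each vertex exactly once (push/pop on stack).
Each directed edge is examined once.
V = 167, E = 340
V + E = 507


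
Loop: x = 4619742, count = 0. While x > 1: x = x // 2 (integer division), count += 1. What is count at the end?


The variable x halves each step:
x = 4619742 -> 2309871 -> 1154935 -> 577467 -> 288733 -> 144366 -> 72183 -> 36091 -> 18045 -> 9022 -> 4511 -> 2255 -> 1127 -> 563 -> 281 -> 140 -> 70 -> 35 -> 17 -> 8 -> 4 -> 2 -> 1
Number of halvings = floor(log2(4619742)) = 22


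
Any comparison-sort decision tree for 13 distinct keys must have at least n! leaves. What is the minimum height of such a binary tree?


A binary decision tree of height h has at most 2^h leaves and needs at least n! of them, so h >= ceil(log2(n!)).
Compute 13! as a running product:
  x2 = 2, x3 = 6, x4 = 24, x5 = 120
  x6 = 720, x7 = 5040, x8 = 40320, x9 = 362880
  x10 = 3628800, x11 = 39916800, x12 = 479001600, x13 = 6227020800
13! = 6227020800
Bracket between powers of 2:
  2^32 = 4294967296 < 6227020800 <= 8589934592 = 2^33
So ceil(log2(13!)) = 33


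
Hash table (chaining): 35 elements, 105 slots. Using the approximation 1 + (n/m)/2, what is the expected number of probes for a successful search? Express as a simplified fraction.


Computing expected probes:
alpha = 35/105
= 1 + alpha/2
= 1 + 35/(2*105)
= (2*105 + 35) / (2*105)
= 245/210 = 7/6


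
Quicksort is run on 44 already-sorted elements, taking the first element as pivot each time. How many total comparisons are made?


Sum of comparisons per partition:
43 + 42 + ... + 1 + 0
= 44 * (44 - 1) / 2
= 44 * 43 / 2
= 946


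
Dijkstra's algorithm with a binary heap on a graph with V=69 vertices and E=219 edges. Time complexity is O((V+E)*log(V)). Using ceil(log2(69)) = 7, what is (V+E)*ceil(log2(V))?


Dijkstra with a binary heap: each vertex is extracted once, each edge may relax once.
Each heap operation costs O(log V).
V + E = 69 + 219 = 288
ceil(log2(69)) = 7 (since 2^6 = 64 < 69 <= 128 = 2^7)
Total heap work = (V+E) * ceil(log2(V)) = 288 * 7 = 2016


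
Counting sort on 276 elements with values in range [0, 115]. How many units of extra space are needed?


Output array size: 276 (to store sorted result)
Count array size: 116 (one slot per possible value, range 0 to 115)
Total extra space = 276 + 116 = 392


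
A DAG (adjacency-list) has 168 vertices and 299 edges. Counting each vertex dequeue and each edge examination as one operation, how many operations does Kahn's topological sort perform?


V = 168 (vertex processing)
E = 299 (edge processing)
V + E = 168 + 299 = 467


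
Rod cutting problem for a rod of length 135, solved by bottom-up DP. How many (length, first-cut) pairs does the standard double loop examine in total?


For each subproblem length i = 1..135, the inner loop considers i possible first cuts.
Total = 1 + 2 + ... + 135
= 135*(135+1)/2
= 135*136/2 = 9180


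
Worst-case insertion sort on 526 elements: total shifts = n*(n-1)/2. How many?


Sum of shifts = 1 + 2 + 3 + ... + 525
= 526 * 525 / 2
= 276150 / 2
= 138075


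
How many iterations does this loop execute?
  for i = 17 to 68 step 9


The loop variable i takes values starting at 17 and increments by 9 each iteration.
Sequence: i = 17, 26, 35, 44, 53, 62
The upper bound 68 is inclusive, so the count is floor((last - first) / step) + 1:
floor((68 - 17) / 9) + 1 = floor(51/9) + 1 = 5 + 1 = 6


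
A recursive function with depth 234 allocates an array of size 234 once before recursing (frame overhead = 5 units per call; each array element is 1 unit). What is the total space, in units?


Array allocation: 234 units (allocated once)
Stack frames: 234 deep * 5 per frame = 1170 units
Total = 234 + 1170 = 1404


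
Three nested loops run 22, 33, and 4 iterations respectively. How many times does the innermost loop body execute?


Loop 1 (outermost): 22 iterations
Loop 2 (middle): 33 iterations per outer
Loop 3 (innermost): 4 iterations per middle
Total = 22 * 33 * 4 = 2904


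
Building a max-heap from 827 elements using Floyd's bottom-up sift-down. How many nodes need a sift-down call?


In a heap of 827 elements (0-indexed array):
  Last element index: 826
  Parent of last element: floor((826 - 1) / 2) = 412
  Internal nodes: indices 0 to 412
  Count = floor(827/2) = 413


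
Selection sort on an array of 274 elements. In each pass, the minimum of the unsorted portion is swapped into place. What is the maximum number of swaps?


Selection sort performs one swap per pass:
  Pass 1: find min in positions 0 to 273, swap with position 0
  Pass 2: find min in positions 1 to 273, swap with position 1
  Pass 3: find min in positions 2 to 273, swap with position 2
  Pass 4: find min in positions 3 to 273, swap with position 3
  Pass 5: find min in positions 4 to 273, swap with position 4
  ... (268 more passes)
Total passes (and swaps) = n - 1 = 274 - 1 = 273


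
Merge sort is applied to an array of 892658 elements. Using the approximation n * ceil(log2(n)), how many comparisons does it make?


Merge sort divides the array into halves recursively.
Number of levels = ceil(log2(892658)) = 20
At each level, approximately n = 892658 comparisons are needed for merging.
Total comparisons ~ n * ceil(log2(n)) = 892658 * 20 = 17853160


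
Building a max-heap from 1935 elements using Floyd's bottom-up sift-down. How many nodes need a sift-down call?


In a heap of 1935 elements (0-indexed array):
  Last element index: 1934
  Parent of last element: floor((1934 - 1) / 2) = 966
  Internal nodes: indices 0 to 966
  Count = floor(1935/2) = 967


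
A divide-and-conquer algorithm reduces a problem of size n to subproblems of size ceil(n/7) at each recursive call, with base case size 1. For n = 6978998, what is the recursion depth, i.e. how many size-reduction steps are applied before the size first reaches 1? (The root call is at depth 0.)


Each step divides the size by 7 (rounding up); after k steps the size is ceil(n/7^k), which equals 1 exactly when 7^k >= n.
So the depth is the smallest k with 7^k >= 6978998, i.e. ceil(log_7(6978998)).
7^8 = 5764801 < 6978998 <= 40353607 = 7^9
Recursion depth = 9


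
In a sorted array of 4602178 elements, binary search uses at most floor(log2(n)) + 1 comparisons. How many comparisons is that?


Halving sequence: 4602178 -> 2301089 -> 1150544 -> 575272 -> 287636 -> 143818 -> 71909 -> 35954 -> 17977 -> 8988 -> 4494 -> 2247 -> 1123 -> 561 -> 280 -> 140 -> 70 -> 35 -> 17 -> 8 -> 4 -> 2 -> 1
Number of halvings = 22
Max comparisons = 22 + 1 = 23


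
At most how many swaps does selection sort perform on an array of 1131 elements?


Each of the 1130 passes places one element in its final position.
Pass 1: swap minimum into position 0
Pass 2: swap minimum of remaining into position 1
...
Pass 1130: last two elements, one swap
Maximum swaps = 1131 - 1 = 1130


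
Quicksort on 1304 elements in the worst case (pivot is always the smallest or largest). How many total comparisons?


In the worst case, each partition step picks the worst pivot:
  Partition 1: 1303 comparisons (n-1 elements to compare)
  Partition 2: 1302 comparisons
  Partition 3: 1301 comparisons
  Partition 4: 1300 comparisons
  Partition 5: 1299 comparisons
  ...
  Last partition: 0 comparisons
Total = (n-1) + (n-2) + ... + 1 + 0 = n*(n-1)/2
= 1304*1303/2 = 849556


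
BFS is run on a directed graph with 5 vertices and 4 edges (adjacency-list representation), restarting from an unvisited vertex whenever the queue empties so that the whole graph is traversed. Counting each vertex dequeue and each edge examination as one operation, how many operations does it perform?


A full BFS traversal dequeues each vertex exactly once and examines each directed edge exactly once.
V = 5 (vertex processing cost)
E = 4 (edge examination cost)
Total operations proportional to V + E = 5 + 4 = 9


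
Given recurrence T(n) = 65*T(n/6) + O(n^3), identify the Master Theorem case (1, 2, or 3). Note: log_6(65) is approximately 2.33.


Master Theorem parameters: a=65, b=6, c=3
log_b(a) = 2.33
Compare b^c with a: 6^3 = 216 > 65, so c > log_b(a).
Comparing c=3 vs log_b(a)=2.33:
3 > 2.33 => Case 3
Result: T(n) = O(n^3)
Master Theorem case = 3


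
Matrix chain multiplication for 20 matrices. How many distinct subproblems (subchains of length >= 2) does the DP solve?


Subproblems are indexed by (i, j) where i < j.
Number of such pairs = n*(n-1)/2
= 20 * 19 / 2
= 190


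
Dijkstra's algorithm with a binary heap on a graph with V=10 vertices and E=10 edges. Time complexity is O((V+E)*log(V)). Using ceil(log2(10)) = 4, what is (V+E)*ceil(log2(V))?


Dijkstra with a binary heap: each vertex is extracted once, each edge may relax once.
Each heap operation costs O(log V).
V + E = 10 + 10 = 20
ceil(log2(10)) = 4 (since 2^3 = 8 < 10 <= 16 = 2^4)
Total heap work = (V+E) * ceil(log2(V)) = 20 * 4 = 80
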